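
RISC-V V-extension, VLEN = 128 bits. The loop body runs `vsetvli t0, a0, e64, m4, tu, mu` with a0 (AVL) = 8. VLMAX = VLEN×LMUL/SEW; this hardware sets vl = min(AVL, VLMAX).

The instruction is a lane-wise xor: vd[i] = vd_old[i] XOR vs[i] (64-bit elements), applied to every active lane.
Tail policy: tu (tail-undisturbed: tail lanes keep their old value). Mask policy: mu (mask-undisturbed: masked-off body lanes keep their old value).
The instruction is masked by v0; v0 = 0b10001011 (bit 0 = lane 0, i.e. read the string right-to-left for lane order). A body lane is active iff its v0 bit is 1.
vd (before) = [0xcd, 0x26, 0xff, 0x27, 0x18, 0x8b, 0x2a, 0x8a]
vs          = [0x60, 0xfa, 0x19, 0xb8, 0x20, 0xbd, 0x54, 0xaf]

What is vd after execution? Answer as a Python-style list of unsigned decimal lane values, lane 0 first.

vd = [173, 220, 255, 159, 24, 139, 42, 37]

VLMAX = VLEN×LMUL/SEW = 128×4/64 = 8
vl ← min(8, 8) = 8
lane  0: xor(0xcd,0x60) ⇒ 0xad
lane  1: xor(0x26,0xfa) ⇒ 0xdc
lane  2: mask-off/keep ⇒ 0xff
lane  3: xor(0x27,0xb8) ⇒ 0x9f
lane  4: mask-off/keep ⇒ 0x18
lane  5: mask-off/keep ⇒ 0x8b
lane  6: mask-off/keep ⇒ 0x2a
lane  7: xor(0x8a,0xaf) ⇒ 0x25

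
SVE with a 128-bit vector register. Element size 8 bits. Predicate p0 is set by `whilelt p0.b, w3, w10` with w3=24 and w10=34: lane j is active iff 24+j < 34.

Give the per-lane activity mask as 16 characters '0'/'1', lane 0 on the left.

predicate = 1111111111000000

lane count: 128 div 8 = 16
whilelt: lane j active iff 24+j < 34 → j < 10 → 10 active
bits (lane 0 leftmost): 1111111111000000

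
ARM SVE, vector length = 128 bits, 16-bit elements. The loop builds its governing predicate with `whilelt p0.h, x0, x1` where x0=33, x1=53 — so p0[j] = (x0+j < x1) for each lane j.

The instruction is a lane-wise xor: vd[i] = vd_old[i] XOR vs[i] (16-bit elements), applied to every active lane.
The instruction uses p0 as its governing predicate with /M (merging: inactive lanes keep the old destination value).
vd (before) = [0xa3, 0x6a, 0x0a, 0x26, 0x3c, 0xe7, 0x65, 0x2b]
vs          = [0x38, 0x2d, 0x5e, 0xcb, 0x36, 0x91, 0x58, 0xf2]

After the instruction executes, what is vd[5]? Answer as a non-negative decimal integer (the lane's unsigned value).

register lanes = 128/16 = 8
whilelt: lane j active iff 33+j < 53 → j < 20 → 8 active
[0] xor(0xa3,0x38) = 0x9b
[1] xor(0x6a,0x2d) = 0x47
[2] xor(0x0a,0x5e) = 0x54
[3] xor(0x26,0xcb) = 0xed
[4] xor(0x3c,0x36) = 0x0a
[5] xor(0xe7,0x91) = 0x76
[6] xor(0x65,0x58) = 0x3d
[7] xor(0x2b,0xf2) = 0xd9

vd[5] = 118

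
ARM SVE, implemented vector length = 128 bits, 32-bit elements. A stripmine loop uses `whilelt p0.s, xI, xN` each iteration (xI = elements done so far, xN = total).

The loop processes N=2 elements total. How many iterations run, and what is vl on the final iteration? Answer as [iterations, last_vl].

lane count: 128 div 32 = 4
N=2: ⌈2/4⌉ = 1 iters; last vl = 2 − 0×4 = 2

[iterations, last_vl] = [1, 2]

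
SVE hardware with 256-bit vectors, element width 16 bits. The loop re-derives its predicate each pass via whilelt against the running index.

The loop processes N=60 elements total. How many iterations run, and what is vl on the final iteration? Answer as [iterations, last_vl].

register lanes = 256/16 = 16
iterations = ceil(60/16) = 4; final-pass vl = 12

[iterations, last_vl] = [4, 12]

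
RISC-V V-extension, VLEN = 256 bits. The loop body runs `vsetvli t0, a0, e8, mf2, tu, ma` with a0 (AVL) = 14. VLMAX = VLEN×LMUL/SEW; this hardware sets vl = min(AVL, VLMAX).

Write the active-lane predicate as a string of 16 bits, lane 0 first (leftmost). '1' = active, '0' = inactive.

lanes per group: 256·1/2/8 = 16
vl = min(AVL, VLMAX) = min(14, 16) = 14
bits (lane 0 leftmost): 1111111111111100

predicate = 1111111111111100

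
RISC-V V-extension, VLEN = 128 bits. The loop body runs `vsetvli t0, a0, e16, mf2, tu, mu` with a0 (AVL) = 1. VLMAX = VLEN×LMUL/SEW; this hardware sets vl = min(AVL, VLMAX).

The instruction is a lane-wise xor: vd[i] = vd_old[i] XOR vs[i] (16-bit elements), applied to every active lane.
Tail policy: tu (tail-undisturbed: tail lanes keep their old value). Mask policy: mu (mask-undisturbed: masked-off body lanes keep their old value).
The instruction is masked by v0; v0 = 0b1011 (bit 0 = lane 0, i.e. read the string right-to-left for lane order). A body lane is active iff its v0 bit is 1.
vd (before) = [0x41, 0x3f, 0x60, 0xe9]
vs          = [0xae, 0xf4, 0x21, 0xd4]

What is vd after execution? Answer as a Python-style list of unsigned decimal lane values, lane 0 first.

VLMAX = VLEN×LMUL/SEW = 128×1/2/16 = 4
AVL=1 ≤ VLMAX=4, so vl = 1
vd[0] xor(0x41,0xae) -> 0xef
vd[1] tail/keep -> 0x3f
vd[2] tail/keep -> 0x60
vd[3] tail/keep -> 0xe9

vd = [239, 63, 96, 233]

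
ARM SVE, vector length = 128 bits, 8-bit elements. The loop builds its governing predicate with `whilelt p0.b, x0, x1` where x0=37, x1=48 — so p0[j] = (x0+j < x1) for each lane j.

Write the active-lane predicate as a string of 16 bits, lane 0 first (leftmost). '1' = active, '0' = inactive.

register lanes = 128/8 = 16
whilelt: lane j active iff 37+j < 48 → j < 11 → 11 active
bits (lane 0 leftmost): 1111111111100000

predicate = 1111111111100000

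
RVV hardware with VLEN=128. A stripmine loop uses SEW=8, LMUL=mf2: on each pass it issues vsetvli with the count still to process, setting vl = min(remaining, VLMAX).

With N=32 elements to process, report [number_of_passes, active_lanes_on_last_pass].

lanes per group: 128·1/2/8 = 8
iterations = ceil(32/8) = 4; final-pass vl = 8

[iterations, last_vl] = [4, 8]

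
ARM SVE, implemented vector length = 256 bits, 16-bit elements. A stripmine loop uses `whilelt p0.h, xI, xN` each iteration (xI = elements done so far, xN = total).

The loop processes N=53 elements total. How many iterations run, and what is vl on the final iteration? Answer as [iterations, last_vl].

[iterations, last_vl] = [4, 5]

register lanes = 256/16 = 16
N=53: ⌈53/16⌉ = 4 iters; last vl = 53 − 3×16 = 5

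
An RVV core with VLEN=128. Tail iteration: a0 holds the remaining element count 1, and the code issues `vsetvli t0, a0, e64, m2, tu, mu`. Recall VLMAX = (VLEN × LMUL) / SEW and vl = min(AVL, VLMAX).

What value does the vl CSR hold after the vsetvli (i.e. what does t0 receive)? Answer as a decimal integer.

vl = 1

lanes per group: 128·2/64 = 4
AVL=1 ≤ VLMAX=4, so vl = 1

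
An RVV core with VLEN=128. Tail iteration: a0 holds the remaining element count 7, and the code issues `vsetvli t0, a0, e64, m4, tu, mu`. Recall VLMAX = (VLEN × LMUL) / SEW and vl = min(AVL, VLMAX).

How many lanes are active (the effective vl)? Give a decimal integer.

lanes per group: 128·4/64 = 8
vl = min(AVL, VLMAX) = min(7, 8) = 7

vl = 7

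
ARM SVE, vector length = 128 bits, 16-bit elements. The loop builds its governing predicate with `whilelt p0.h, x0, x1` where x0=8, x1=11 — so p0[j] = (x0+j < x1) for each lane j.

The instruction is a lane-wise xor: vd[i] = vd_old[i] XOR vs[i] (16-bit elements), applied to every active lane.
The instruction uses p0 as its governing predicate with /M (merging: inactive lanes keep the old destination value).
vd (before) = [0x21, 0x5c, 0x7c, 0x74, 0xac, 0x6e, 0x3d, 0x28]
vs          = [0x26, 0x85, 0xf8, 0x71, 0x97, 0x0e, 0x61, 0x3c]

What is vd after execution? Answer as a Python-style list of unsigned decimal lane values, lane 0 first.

vd = [7, 217, 132, 116, 172, 110, 61, 40]

128-bit reg / 16-bit elem → 8 lanes
p0[j] = (8+j < 11); true for j=0..2 → 3 lanes set
  i=0: xor(0x21,0x26) → 7
  i=1: xor(0x5c,0x85) → 217
  i=2: xor(0x7c,0xf8) → 132
  i=3: tail/keep → 116
  i=4: tail/keep → 172
  i=5: tail/keep → 110
  i=6: tail/keep → 61
  i=7: tail/keep → 40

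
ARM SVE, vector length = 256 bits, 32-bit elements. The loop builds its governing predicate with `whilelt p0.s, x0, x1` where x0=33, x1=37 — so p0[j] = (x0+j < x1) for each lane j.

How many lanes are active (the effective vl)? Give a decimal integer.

256-bit reg / 32-bit elem → 8 lanes
whilelt: lane j active iff 33+j < 37 → j < 4 → 4 active

vl = 4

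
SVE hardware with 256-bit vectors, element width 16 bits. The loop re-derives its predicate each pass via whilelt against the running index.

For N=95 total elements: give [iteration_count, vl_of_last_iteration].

[iterations, last_vl] = [6, 15]

register lanes = 256/16 = 16
N=95: ⌈95/16⌉ = 6 iters; last vl = 95 − 5×16 = 15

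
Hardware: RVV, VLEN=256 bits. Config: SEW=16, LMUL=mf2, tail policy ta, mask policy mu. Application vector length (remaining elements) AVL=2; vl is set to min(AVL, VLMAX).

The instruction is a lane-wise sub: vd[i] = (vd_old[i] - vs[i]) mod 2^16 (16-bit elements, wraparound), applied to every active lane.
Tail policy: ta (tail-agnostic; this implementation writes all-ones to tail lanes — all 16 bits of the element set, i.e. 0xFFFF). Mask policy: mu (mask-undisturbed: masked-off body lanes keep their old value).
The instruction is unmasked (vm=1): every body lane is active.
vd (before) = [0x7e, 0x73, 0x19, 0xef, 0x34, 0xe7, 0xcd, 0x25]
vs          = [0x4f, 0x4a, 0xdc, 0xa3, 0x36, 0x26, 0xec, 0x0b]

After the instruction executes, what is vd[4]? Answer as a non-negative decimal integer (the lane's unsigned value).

vd[4] = 65535

lanes per group: 256·1/2/16 = 8
vl = min(AVL, VLMAX) = min(2, 8) = 2
vd[0] sub(0x7e,0x4f) -> 0x2f
vd[1] sub(0x73,0x4a) -> 0x29
vd[2] tail/ones -> 0xffff
vd[3] tail/ones -> 0xffff
vd[4] tail/ones -> 0xffff
vd[5] tail/ones -> 0xffff
vd[6] tail/ones -> 0xffff
vd[7] tail/ones -> 0xffff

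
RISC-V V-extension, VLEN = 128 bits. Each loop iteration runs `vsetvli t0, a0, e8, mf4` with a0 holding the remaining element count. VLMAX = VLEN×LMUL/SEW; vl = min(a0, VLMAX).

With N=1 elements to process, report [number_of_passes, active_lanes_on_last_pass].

VLMAX = (128 × 1/4) / 8 = 4 lanes
N=1: ⌈1/4⌉ = 1 iters; last vl = 1 − 0×4 = 1

[iterations, last_vl] = [1, 1]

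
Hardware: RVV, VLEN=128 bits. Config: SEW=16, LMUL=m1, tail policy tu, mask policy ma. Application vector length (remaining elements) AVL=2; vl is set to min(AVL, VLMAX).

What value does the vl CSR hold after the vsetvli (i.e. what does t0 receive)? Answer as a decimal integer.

vl = 2

VLMAX = (128 × 1) / 16 = 8 lanes
vl = min(AVL, VLMAX) = min(2, 8) = 2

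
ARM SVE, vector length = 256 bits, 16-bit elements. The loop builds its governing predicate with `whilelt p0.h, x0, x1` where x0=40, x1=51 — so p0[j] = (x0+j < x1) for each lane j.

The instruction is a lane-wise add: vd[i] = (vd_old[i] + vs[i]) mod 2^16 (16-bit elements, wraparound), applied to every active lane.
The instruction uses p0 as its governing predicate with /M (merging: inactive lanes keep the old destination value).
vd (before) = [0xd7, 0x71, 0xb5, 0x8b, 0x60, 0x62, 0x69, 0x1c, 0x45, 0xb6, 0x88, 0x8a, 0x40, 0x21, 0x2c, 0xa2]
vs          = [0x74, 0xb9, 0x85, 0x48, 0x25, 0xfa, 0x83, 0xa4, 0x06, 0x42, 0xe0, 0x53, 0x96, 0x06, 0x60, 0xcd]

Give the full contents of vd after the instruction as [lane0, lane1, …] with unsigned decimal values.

vd = [331, 298, 314, 211, 133, 348, 236, 192, 75, 248, 360, 138, 64, 33, 44, 162]

256-bit reg / 16-bit elem → 16 lanes
active while 40+j < 51, i.e. j ∈ [0,11) capped at 16 ⇒ 11
lane  0: add(0xd7,0x74) ⇒ 0x14b
lane  1: add(0x71,0xb9) ⇒ 0x12a
lane  2: add(0xb5,0x85) ⇒ 0x13a
lane  3: add(0x8b,0x48) ⇒ 0xd3
lane  4: add(0x60,0x25) ⇒ 0x85
lane  5: add(0x62,0xfa) ⇒ 0x15c
lane  6: add(0x69,0x83) ⇒ 0xec
lane  7: add(0x1c,0xa4) ⇒ 0xc0
lane  8: add(0x45,0x06) ⇒ 0x4b
lane  9: add(0xb6,0x42) ⇒ 0xf8
lane 10: add(0x88,0xe0) ⇒ 0x168
lane 11: tail/keep ⇒ 0x8a
lane 12: tail/keep ⇒ 0x40
lane 13: tail/keep ⇒ 0x21
lane 14: tail/keep ⇒ 0x2c
lane 15: tail/keep ⇒ 0xa2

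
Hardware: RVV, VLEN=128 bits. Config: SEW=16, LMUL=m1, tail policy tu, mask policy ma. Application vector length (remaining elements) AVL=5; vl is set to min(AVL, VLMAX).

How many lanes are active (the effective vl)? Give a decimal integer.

lanes per group: 128·1/16 = 8
vl = min(AVL, VLMAX) = min(5, 8) = 5

vl = 5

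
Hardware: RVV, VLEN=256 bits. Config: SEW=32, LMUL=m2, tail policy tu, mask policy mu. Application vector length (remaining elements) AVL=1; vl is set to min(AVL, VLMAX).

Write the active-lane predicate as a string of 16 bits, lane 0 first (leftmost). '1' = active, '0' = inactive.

predicate = 1000000000000000

VLMAX = (256 × 2) / 32 = 16 lanes
vl = min(AVL, VLMAX) = min(1, 16) = 1
bits (lane 0 leftmost): 1000000000000000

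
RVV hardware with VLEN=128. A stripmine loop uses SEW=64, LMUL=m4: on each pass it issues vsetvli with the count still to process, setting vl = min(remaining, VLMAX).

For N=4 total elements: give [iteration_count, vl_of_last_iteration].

VLMAX = (128 × 4) / 64 = 8 lanes
4 elements at 8/iter → 1 passes, remainder 4 on the last

[iterations, last_vl] = [1, 4]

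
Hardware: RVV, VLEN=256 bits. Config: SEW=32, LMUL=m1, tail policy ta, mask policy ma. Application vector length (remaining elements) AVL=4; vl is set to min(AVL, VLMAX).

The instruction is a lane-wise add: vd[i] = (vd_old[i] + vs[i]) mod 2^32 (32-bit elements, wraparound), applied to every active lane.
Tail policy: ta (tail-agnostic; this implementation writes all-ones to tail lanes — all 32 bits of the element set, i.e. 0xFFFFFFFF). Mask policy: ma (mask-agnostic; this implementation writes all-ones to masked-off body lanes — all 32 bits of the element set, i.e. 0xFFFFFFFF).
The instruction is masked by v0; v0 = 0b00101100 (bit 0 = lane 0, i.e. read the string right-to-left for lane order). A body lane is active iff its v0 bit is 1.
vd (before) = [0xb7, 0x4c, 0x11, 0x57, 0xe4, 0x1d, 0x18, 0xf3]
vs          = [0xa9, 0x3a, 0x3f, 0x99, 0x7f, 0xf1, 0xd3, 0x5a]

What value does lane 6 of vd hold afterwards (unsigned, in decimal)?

vd[6] = 4294967295

VLMAX = (256 × 1) / 32 = 8 lanes
vl ← min(4, 8) = 4
vd[0] mask-off/ones -> 0xffffffff
vd[1] mask-off/ones -> 0xffffffff
vd[2] add(0x11,0x3f) -> 0x50
vd[3] add(0x57,0x99) -> 0xf0
vd[4] tail/ones -> 0xffffffff
vd[5] tail/ones -> 0xffffffff
vd[6] tail/ones -> 0xffffffff
vd[7] tail/ones -> 0xffffffff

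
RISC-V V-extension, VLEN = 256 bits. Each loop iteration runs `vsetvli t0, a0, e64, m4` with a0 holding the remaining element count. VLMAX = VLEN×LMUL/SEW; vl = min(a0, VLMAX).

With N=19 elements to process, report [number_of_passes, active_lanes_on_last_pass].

VLMAX = VLEN×LMUL/SEW = 256×4/64 = 16
19 elements at 16/iter → 2 passes, remainder 3 on the last

[iterations, last_vl] = [2, 3]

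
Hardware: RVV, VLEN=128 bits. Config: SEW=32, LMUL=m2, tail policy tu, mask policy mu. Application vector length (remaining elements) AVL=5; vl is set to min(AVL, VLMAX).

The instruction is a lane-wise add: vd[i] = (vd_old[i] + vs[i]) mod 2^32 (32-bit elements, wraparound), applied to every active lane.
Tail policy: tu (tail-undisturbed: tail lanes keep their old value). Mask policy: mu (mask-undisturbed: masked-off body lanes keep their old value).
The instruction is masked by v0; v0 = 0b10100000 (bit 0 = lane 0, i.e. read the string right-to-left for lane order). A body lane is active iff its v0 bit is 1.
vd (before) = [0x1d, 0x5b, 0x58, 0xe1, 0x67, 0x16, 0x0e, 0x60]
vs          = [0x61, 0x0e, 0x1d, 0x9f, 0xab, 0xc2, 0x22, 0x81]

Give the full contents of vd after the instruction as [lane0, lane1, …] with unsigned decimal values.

vd = [29, 91, 88, 225, 103, 22, 14, 96]

VLMAX = (128 × 2) / 32 = 8 lanes
AVL=5 ≤ VLMAX=8, so vl = 5
vd[0] mask-off/keep -> 0x1d
vd[1] mask-off/keep -> 0x5b
vd[2] mask-off/keep -> 0x58
vd[3] mask-off/keep -> 0xe1
vd[4] mask-off/keep -> 0x67
vd[5] tail/keep -> 0x16
vd[6] tail/keep -> 0x0e
vd[7] tail/keep -> 0x60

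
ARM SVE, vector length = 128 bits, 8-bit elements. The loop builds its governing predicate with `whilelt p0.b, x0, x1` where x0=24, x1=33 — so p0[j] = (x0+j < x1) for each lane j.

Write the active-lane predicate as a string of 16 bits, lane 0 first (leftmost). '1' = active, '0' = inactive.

predicate = 1111111110000000

register lanes = 128/8 = 16
active while 24+j < 33, i.e. j ∈ [0,9) capped at 16 ⇒ 9
bits (lane 0 leftmost): 1111111110000000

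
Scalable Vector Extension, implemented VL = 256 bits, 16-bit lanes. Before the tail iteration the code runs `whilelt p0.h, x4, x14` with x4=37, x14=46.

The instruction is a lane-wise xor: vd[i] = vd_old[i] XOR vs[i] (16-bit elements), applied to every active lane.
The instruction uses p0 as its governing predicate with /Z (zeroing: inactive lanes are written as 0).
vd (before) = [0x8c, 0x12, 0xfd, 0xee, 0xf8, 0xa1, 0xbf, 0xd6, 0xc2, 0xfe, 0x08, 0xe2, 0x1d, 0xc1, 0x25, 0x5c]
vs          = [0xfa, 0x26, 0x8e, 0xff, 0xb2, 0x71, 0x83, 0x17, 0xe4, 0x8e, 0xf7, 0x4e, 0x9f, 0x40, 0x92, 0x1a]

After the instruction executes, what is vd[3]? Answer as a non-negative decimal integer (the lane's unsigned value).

vd[3] = 17

register lanes = 256/16 = 16
p0[j] = (37+j < 46); true for j=0..8 → 9 lanes set
vd[0] xor(0x8c,0xfa) -> 0x76
vd[1] xor(0x12,0x26) -> 0x34
vd[2] xor(0xfd,0x8e) -> 0x73
vd[3] xor(0xee,0xff) -> 0x11
vd[4] xor(0xf8,0xb2) -> 0x4a
vd[5] xor(0xa1,0x71) -> 0xd0
vd[6] xor(0xbf,0x83) -> 0x3c
vd[7] xor(0xd6,0x17) -> 0xc1
vd[8] xor(0xc2,0xe4) -> 0x26
vd[9] tail/zero -> 0x00
vd[10] tail/zero -> 0x00
vd[11] tail/zero -> 0x00
vd[12] tail/zero -> 0x00
vd[13] tail/zero -> 0x00
vd[14] tail/zero -> 0x00
vd[15] tail/zero -> 0x00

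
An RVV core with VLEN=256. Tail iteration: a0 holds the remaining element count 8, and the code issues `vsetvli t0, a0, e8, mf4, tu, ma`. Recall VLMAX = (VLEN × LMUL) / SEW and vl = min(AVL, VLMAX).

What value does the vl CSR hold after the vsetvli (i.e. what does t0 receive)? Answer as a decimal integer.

VLMAX = VLEN×LMUL/SEW = 256×1/4/8 = 8
AVL=8 ≤ VLMAX=8, so vl = 8

vl = 8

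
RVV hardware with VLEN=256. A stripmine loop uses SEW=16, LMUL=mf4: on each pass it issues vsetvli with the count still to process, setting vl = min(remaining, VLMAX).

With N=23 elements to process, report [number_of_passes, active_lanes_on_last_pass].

[iterations, last_vl] = [6, 3]

lanes per group: 256·1/4/16 = 4
23 elements at 4/iter → 6 passes, remainder 3 on the last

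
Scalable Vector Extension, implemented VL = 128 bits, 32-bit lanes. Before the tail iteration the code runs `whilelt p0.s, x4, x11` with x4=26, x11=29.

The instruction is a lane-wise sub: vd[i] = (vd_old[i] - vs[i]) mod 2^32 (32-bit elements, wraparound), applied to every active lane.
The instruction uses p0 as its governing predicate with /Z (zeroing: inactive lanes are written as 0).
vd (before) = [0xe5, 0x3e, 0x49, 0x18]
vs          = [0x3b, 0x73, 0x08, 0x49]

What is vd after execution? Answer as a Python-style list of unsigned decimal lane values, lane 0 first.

lane count: 128 div 32 = 4
whilelt: lane j active iff 26+j < 29 → j < 3 → 3 active
vd[0] sub(0xe5,0x3b) -> 0xaa
vd[1] sub(0x3e,0x73) -> 0xffffffcb
vd[2] sub(0x49,0x08) -> 0x41
vd[3] tail/zero -> 0x00

vd = [170, 4294967243, 65, 0]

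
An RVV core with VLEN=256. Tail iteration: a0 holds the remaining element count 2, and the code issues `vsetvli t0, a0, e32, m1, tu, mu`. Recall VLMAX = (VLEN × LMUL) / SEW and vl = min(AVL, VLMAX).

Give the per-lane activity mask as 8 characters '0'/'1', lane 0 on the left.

VLMAX = (256 × 1) / 32 = 8 lanes
vl = min(AVL, VLMAX) = min(2, 8) = 2
bits (lane 0 leftmost): 11000000

predicate = 11000000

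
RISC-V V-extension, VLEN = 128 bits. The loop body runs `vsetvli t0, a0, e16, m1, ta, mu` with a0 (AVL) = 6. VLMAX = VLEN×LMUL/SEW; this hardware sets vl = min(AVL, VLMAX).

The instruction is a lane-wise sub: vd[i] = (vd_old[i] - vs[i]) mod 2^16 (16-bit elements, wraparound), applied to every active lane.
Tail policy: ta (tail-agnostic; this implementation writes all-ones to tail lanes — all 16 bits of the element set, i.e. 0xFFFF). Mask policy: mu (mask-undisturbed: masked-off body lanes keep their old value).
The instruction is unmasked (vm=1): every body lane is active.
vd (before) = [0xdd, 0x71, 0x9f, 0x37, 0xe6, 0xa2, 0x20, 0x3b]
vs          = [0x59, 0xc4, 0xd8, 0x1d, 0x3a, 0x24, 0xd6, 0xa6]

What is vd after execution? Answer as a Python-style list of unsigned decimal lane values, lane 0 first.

vd = [132, 65453, 65479, 26, 172, 126, 65535, 65535]

VLMAX = VLEN×LMUL/SEW = 128×1/16 = 8
AVL=6 ≤ VLMAX=8, so vl = 6
vd[0] sub(0xdd,0x59) -> 0x84
vd[1] sub(0x71,0xc4) -> 0xffad
vd[2] sub(0x9f,0xd8) -> 0xffc7
vd[3] sub(0x37,0x1d) -> 0x1a
vd[4] sub(0xe6,0x3a) -> 0xac
vd[5] sub(0xa2,0x24) -> 0x7e
vd[6] tail/ones -> 0xffff
vd[7] tail/ones -> 0xffff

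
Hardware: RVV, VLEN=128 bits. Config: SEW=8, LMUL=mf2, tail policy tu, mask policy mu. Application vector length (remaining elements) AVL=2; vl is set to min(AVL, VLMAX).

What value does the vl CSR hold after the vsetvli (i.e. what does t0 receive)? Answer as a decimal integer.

lanes per group: 128·1/2/8 = 8
vl = min(AVL, VLMAX) = min(2, 8) = 2

vl = 2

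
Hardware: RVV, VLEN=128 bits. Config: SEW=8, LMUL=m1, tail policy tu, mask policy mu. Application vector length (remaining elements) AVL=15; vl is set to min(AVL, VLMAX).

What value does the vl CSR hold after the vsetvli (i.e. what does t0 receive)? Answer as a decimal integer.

vl = 15

lanes per group: 128·1/8 = 16
vl = min(AVL, VLMAX) = min(15, 16) = 15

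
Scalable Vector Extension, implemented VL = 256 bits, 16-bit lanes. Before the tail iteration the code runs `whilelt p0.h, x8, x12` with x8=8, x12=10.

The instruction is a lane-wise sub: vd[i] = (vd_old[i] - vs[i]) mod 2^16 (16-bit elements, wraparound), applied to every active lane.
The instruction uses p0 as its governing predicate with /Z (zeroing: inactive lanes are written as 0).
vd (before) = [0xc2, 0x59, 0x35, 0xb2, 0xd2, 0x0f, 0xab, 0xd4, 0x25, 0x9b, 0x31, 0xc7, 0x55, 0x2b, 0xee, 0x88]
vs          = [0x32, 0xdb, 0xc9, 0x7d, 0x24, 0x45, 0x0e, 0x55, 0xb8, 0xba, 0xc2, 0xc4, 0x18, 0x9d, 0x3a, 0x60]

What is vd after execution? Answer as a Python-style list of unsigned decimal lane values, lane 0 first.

lane count: 256 div 16 = 16
p0[j] = (8+j < 10); true for j=0..1 → 2 lanes set
  i=0: sub(0xc2,0x32) → 144
  i=1: sub(0x59,0xdb) → 65406
  i=2: tail/zero → 0
  i=3: tail/zero → 0
  i=4: tail/zero → 0
  i=5: tail/zero → 0
  i=6: tail/zero → 0
  i=7: tail/zero → 0
  i=8: tail/zero → 0
  i=9: tail/zero → 0
  i=10: tail/zero → 0
  i=11: tail/zero → 0
  i=12: tail/zero → 0
  i=13: tail/zero → 0
  i=14: tail/zero → 0
  i=15: tail/zero → 0

vd = [144, 65406, 0, 0, 0, 0, 0, 0, 0, 0, 0, 0, 0, 0, 0, 0]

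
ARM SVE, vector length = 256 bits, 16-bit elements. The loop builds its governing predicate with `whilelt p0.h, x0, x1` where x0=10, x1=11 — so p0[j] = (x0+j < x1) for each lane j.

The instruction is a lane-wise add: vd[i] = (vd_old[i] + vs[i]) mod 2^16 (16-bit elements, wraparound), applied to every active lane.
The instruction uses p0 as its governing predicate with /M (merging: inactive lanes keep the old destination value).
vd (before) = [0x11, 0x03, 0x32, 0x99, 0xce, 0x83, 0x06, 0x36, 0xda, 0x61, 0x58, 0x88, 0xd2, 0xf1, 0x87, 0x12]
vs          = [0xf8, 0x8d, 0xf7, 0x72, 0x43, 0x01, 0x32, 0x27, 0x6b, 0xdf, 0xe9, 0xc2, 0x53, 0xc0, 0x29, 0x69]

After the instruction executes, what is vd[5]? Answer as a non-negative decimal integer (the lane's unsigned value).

register lanes = 256/16 = 16
whilelt: lane j active iff 10+j < 11 → j < 1 → 1 active
vd[0] add(0x11,0xf8) -> 0x109
vd[1] tail/keep -> 0x03
vd[2] tail/keep -> 0x32
vd[3] tail/keep -> 0x99
vd[4] tail/keep -> 0xce
vd[5] tail/keep -> 0x83
vd[6] tail/keep -> 0x06
vd[7] tail/keep -> 0x36
vd[8] tail/keep -> 0xda
vd[9] tail/keep -> 0x61
vd[10] tail/keep -> 0x58
vd[11] tail/keep -> 0x88
vd[12] tail/keep -> 0xd2
vd[13] tail/keep -> 0xf1
vd[14] tail/keep -> 0x87
vd[15] tail/keep -> 0x12

vd[5] = 131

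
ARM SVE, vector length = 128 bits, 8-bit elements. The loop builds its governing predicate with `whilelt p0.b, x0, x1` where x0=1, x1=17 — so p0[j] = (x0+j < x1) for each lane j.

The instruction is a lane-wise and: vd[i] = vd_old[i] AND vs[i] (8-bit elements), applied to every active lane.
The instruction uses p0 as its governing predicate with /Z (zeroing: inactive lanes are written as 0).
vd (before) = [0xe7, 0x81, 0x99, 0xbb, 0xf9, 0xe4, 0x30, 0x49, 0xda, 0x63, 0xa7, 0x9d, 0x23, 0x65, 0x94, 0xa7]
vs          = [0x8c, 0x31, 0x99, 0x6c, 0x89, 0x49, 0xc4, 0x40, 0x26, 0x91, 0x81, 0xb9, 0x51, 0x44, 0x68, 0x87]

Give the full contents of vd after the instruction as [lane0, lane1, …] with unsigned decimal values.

128-bit reg / 8-bit elem → 16 lanes
p0[j] = (1+j < 17); true for j=0..15 → 16 lanes set
  i=0: and(0xe7,0x8c) → 132
  i=1: and(0x81,0x31) → 1
  i=2: and(0x99,0x99) → 153
  i=3: and(0xbb,0x6c) → 40
  i=4: and(0xf9,0x89) → 137
  i=5: and(0xe4,0x49) → 64
  i=6: and(0x30,0xc4) → 0
  i=7: and(0x49,0x40) → 64
  i=8: and(0xda,0x26) → 2
  i=9: and(0x63,0x91) → 1
  i=10: and(0xa7,0x81) → 129
  i=11: and(0x9d,0xb9) → 153
  i=12: and(0x23,0x51) → 1
  i=13: and(0x65,0x44) → 68
  i=14: and(0x94,0x68) → 0
  i=15: and(0xa7,0x87) → 135

vd = [132, 1, 153, 40, 137, 64, 0, 64, 2, 1, 129, 153, 1, 68, 0, 135]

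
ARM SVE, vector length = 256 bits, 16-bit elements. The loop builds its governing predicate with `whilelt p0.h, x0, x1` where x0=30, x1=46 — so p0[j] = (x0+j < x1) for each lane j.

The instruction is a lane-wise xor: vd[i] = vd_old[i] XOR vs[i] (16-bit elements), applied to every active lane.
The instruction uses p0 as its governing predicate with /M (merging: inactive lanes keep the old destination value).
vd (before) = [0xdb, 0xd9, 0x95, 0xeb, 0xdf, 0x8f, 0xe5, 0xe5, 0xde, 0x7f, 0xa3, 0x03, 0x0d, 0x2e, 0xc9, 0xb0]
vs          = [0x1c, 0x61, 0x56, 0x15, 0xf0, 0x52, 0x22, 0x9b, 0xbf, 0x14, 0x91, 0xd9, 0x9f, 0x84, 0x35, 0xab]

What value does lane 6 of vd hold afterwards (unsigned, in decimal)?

vd[6] = 199

lane count: 256 div 16 = 16
p0[j] = (30+j < 46); true for j=0..15 → 16 lanes set
lane  0: xor(0xdb,0x1c) ⇒ 0xc7
lane  1: xor(0xd9,0x61) ⇒ 0xb8
lane  2: xor(0x95,0x56) ⇒ 0xc3
lane  3: xor(0xeb,0x15) ⇒ 0xfe
lane  4: xor(0xdf,0xf0) ⇒ 0x2f
lane  5: xor(0x8f,0x52) ⇒ 0xdd
lane  6: xor(0xe5,0x22) ⇒ 0xc7
lane  7: xor(0xe5,0x9b) ⇒ 0x7e
lane  8: xor(0xde,0xbf) ⇒ 0x61
lane  9: xor(0x7f,0x14) ⇒ 0x6b
lane 10: xor(0xa3,0x91) ⇒ 0x32
lane 11: xor(0x03,0xd9) ⇒ 0xda
lane 12: xor(0x0d,0x9f) ⇒ 0x92
lane 13: xor(0x2e,0x84) ⇒ 0xaa
lane 14: xor(0xc9,0x35) ⇒ 0xfc
lane 15: xor(0xb0,0xab) ⇒ 0x1b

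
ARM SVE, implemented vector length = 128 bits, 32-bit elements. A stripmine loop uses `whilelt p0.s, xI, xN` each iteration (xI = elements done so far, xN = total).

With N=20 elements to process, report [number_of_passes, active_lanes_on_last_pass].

[iterations, last_vl] = [5, 4]

128-bit reg / 32-bit elem → 4 lanes
N=20: ⌈20/4⌉ = 5 iters; last vl = 20 − 4×4 = 4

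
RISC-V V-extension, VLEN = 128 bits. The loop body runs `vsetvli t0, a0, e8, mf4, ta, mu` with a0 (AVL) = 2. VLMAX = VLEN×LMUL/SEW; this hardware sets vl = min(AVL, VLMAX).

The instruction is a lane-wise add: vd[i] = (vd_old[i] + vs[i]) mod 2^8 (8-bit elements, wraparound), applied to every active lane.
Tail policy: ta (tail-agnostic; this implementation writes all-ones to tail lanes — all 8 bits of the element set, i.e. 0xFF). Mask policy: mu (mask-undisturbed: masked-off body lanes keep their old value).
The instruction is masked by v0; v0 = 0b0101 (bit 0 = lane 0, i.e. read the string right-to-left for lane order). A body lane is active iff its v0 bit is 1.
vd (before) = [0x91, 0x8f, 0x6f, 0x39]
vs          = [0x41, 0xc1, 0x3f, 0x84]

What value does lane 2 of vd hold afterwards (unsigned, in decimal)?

VLMAX = (128 × 1/4) / 8 = 4 lanes
AVL=2 ≤ VLMAX=4, so vl = 2
[0] add(0x91,0x41) = 0xd2
[1] mask-off/keep = 0x8f
[2] tail/ones = 0xff
[3] tail/ones = 0xff

vd[2] = 255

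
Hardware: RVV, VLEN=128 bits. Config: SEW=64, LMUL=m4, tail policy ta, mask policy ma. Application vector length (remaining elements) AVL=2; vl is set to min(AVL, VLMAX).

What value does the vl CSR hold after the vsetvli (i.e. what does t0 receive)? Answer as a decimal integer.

vl = 2

VLMAX = VLEN×LMUL/SEW = 128×4/64 = 8
vl = min(AVL, VLMAX) = min(2, 8) = 2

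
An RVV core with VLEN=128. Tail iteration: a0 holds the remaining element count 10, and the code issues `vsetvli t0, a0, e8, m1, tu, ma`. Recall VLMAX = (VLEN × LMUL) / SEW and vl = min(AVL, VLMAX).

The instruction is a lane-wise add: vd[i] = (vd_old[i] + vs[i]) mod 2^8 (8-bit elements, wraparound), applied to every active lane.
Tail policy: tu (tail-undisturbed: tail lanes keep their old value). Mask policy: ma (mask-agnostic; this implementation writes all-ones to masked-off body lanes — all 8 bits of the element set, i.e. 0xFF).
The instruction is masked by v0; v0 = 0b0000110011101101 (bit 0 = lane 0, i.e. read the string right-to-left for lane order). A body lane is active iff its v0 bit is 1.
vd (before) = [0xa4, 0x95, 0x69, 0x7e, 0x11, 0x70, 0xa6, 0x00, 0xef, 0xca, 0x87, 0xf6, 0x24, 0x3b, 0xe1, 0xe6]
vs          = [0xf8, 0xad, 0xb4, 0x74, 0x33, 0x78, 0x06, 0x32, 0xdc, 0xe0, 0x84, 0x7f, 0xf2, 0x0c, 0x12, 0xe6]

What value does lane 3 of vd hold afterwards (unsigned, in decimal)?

vd[3] = 242

lanes per group: 128·1/8 = 16
vl = min(AVL, VLMAX) = min(10, 16) = 10
[0] add(0xa4,0xf8) = 0x9c
[1] mask-off/ones = 0xff
[2] add(0x69,0xb4) = 0x1d
[3] add(0x7e,0x74) = 0xf2
[4] mask-off/ones = 0xff
[5] add(0x70,0x78) = 0xe8
[6] add(0xa6,0x06) = 0xac
[7] add(0x00,0x32) = 0x32
[8] mask-off/ones = 0xff
[9] mask-off/ones = 0xff
[10] tail/keep = 0x87
[11] tail/keep = 0xf6
[12] tail/keep = 0x24
[13] tail/keep = 0x3b
[14] tail/keep = 0xe1
[15] tail/keep = 0xe6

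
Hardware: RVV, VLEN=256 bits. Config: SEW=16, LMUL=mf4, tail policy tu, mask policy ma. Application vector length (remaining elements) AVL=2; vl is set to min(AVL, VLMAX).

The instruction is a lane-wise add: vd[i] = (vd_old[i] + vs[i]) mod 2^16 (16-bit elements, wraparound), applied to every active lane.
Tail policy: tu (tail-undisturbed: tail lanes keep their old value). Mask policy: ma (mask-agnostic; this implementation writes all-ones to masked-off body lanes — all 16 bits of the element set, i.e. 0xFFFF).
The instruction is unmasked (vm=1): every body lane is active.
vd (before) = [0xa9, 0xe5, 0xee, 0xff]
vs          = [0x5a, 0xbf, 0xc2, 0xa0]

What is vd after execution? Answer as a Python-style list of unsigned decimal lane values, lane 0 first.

vd = [259, 420, 238, 255]

VLMAX = VLEN×LMUL/SEW = 256×1/4/16 = 4
AVL=2 ≤ VLMAX=4, so vl = 2
  i=0: add(0xa9,0x5a) → 259
  i=1: add(0xe5,0xbf) → 420
  i=2: tail/keep → 238
  i=3: tail/keep → 255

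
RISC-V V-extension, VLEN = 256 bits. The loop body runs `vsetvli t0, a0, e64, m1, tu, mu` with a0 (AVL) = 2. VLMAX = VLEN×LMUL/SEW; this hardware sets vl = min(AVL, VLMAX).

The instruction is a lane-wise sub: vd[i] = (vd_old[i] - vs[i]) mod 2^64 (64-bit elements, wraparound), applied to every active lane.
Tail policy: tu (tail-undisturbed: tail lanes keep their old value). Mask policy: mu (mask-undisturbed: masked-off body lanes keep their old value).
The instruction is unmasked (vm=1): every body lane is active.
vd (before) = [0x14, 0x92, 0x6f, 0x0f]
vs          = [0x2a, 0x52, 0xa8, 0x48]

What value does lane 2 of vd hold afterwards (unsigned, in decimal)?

vd[2] = 111

lanes per group: 256·1/64 = 4
vl = min(AVL, VLMAX) = min(2, 4) = 2
lane  0: sub(0x14,0x2a) ⇒ 0xffffffffffffffea
lane  1: sub(0x92,0x52) ⇒ 0x40
lane  2: tail/keep ⇒ 0x6f
lane  3: tail/keep ⇒ 0x0f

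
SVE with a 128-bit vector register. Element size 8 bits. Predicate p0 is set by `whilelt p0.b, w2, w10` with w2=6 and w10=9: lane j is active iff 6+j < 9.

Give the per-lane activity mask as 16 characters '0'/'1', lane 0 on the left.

predicate = 1110000000000000

lane count: 128 div 8 = 16
p0[j] = (6+j < 9); true for j=0..2 → 3 lanes set
bits (lane 0 leftmost): 1110000000000000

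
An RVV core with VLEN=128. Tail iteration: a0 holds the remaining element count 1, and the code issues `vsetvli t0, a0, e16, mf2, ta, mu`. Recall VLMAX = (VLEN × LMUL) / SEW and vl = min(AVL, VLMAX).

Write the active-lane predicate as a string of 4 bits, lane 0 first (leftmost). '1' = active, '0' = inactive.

VLMAX = (128 × 1/2) / 16 = 4 lanes
AVL=1 ≤ VLMAX=4, so vl = 1
bits (lane 0 leftmost): 1000

predicate = 1000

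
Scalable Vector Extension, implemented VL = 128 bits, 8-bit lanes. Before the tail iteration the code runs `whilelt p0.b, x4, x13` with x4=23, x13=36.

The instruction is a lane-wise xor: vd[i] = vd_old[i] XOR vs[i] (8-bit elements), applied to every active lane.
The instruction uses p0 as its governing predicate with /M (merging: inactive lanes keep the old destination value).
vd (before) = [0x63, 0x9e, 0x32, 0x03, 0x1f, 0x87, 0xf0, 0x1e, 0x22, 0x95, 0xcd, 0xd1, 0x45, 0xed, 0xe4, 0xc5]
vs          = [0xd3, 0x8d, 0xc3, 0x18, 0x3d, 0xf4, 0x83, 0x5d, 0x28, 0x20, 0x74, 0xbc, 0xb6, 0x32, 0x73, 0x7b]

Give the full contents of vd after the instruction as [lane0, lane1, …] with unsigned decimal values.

128-bit reg / 8-bit elem → 16 lanes
p0[j] = (23+j < 36); true for j=0..12 → 13 lanes set
lane  0: xor(0x63,0xd3) ⇒ 0xb0
lane  1: xor(0x9e,0x8d) ⇒ 0x13
lane  2: xor(0x32,0xc3) ⇒ 0xf1
lane  3: xor(0x03,0x18) ⇒ 0x1b
lane  4: xor(0x1f,0x3d) ⇒ 0x22
lane  5: xor(0x87,0xf4) ⇒ 0x73
lane  6: xor(0xf0,0x83) ⇒ 0x73
lane  7: xor(0x1e,0x5d) ⇒ 0x43
lane  8: xor(0x22,0x28) ⇒ 0x0a
lane  9: xor(0x95,0x20) ⇒ 0xb5
lane 10: xor(0xcd,0x74) ⇒ 0xb9
lane 11: xor(0xd1,0xbc) ⇒ 0x6d
lane 12: xor(0x45,0xb6) ⇒ 0xf3
lane 13: tail/keep ⇒ 0xed
lane 14: tail/keep ⇒ 0xe4
lane 15: tail/keep ⇒ 0xc5

vd = [176, 19, 241, 27, 34, 115, 115, 67, 10, 181, 185, 109, 243, 237, 228, 197]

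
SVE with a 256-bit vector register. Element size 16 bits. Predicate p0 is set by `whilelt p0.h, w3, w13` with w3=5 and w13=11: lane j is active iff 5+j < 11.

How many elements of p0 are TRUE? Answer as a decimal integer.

register lanes = 256/16 = 16
p0[j] = (5+j < 11); true for j=0..5 → 6 lanes set

vl = 6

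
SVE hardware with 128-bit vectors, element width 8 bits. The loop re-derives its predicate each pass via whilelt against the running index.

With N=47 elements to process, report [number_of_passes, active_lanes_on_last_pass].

lane count: 128 div 8 = 16
47 elements at 16/iter → 3 passes, remainder 15 on the last

[iterations, last_vl] = [3, 15]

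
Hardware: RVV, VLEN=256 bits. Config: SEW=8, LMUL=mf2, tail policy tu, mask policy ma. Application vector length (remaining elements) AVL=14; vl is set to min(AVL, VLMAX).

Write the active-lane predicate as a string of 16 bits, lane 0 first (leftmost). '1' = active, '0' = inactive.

lanes per group: 256·1/2/8 = 16
AVL=14 ≤ VLMAX=16, so vl = 14
bits (lane 0 leftmost): 1111111111111100

predicate = 1111111111111100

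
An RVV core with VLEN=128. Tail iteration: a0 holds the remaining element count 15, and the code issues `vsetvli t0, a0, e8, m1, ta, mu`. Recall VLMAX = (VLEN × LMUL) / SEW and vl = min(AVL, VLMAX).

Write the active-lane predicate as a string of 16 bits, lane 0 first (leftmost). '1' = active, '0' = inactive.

lanes per group: 128·1/8 = 16
vl = min(AVL, VLMAX) = min(15, 16) = 15
bits (lane 0 leftmost): 1111111111111110

predicate = 1111111111111110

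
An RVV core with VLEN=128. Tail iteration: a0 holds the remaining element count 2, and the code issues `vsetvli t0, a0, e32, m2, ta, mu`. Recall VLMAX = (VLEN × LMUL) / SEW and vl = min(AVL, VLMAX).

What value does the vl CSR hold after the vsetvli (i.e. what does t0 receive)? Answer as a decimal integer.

vl = 2

VLMAX = VLEN×LMUL/SEW = 128×2/32 = 8
vl = min(AVL, VLMAX) = min(2, 8) = 2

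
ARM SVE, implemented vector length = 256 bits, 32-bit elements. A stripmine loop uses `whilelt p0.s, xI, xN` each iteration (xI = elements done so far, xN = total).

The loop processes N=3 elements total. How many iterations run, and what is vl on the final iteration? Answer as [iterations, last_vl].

256-bit reg / 32-bit elem → 8 lanes
N=3: ⌈3/8⌉ = 1 iters; last vl = 3 − 0×8 = 3

[iterations, last_vl] = [1, 3]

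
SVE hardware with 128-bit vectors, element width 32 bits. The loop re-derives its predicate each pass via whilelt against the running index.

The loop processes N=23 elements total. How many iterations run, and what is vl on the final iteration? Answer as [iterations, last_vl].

128-bit reg / 32-bit elem → 4 lanes
N=23: ⌈23/4⌉ = 6 iters; last vl = 23 − 5×4 = 3

[iterations, last_vl] = [6, 3]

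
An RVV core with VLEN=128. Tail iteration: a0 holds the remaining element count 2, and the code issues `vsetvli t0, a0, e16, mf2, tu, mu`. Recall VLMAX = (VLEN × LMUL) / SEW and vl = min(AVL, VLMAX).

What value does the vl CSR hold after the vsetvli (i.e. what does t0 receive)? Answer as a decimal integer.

lanes per group: 128·1/2/16 = 4
AVL=2 ≤ VLMAX=4, so vl = 2

vl = 2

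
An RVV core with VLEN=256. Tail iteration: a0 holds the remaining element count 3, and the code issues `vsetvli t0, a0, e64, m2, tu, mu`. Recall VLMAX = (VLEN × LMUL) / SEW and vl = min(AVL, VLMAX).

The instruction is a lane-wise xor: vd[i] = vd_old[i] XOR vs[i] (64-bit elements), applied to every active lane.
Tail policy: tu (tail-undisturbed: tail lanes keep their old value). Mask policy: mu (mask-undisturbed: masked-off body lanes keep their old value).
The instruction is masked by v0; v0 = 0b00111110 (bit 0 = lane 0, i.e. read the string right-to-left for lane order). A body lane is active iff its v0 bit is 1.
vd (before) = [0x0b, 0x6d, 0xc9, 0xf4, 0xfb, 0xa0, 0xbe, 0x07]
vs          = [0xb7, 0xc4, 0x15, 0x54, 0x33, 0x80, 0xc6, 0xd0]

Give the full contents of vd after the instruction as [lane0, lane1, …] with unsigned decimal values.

vd = [11, 169, 220, 244, 251, 160, 190, 7]

lanes per group: 256·2/64 = 8
AVL=3 ≤ VLMAX=8, so vl = 3
lane  0: mask-off/keep ⇒ 0x0b
lane  1: xor(0x6d,0xc4) ⇒ 0xa9
lane  2: xor(0xc9,0x15) ⇒ 0xdc
lane  3: tail/keep ⇒ 0xf4
lane  4: tail/keep ⇒ 0xfb
lane  5: tail/keep ⇒ 0xa0
lane  6: tail/keep ⇒ 0xbe
lane  7: tail/keep ⇒ 0x07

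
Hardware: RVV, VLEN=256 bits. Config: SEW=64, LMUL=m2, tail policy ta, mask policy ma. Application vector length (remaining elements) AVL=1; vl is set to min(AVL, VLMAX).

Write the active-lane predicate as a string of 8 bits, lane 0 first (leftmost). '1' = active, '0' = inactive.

predicate = 10000000

lanes per group: 256·2/64 = 8
vl ← min(1, 8) = 1
bits (lane 0 leftmost): 10000000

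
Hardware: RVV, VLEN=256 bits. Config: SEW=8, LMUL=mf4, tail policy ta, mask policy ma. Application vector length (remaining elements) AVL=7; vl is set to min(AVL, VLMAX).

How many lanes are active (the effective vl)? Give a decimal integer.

lanes per group: 256·1/4/8 = 8
vl = min(AVL, VLMAX) = min(7, 8) = 7

vl = 7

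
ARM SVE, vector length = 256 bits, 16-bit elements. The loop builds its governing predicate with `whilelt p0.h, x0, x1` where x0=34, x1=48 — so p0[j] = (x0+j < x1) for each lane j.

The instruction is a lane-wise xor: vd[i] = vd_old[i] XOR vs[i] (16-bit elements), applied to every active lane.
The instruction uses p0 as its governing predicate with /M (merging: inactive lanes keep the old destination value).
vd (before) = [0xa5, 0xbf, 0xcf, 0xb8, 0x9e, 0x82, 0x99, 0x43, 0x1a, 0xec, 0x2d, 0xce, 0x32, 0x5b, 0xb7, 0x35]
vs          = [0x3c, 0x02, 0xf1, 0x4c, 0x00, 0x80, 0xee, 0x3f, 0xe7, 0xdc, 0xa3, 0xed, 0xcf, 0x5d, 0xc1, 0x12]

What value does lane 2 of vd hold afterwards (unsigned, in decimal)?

register lanes = 256/16 = 16
p0[j] = (34+j < 48); true for j=0..13 → 14 lanes set
  i=0: xor(0xa5,0x3c) → 153
  i=1: xor(0xbf,0x02) → 189
  i=2: xor(0xcf,0xf1) → 62
  i=3: xor(0xb8,0x4c) → 244
  i=4: xor(0x9e,0x00) → 158
  i=5: xor(0x82,0x80) → 2
  i=6: xor(0x99,0xee) → 119
  i=7: xor(0x43,0x3f) → 124
  i=8: xor(0x1a,0xe7) → 253
  i=9: xor(0xec,0xdc) → 48
  i=10: xor(0x2d,0xa3) → 142
  i=11: xor(0xce,0xed) → 35
  i=12: xor(0x32,0xcf) → 253
  i=13: xor(0x5b,0x5d) → 6
  i=14: tail/keep → 183
  i=15: tail/keep → 53

vd[2] = 62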